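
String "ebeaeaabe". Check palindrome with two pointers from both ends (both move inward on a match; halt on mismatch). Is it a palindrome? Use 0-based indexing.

[0,8] 'e'=='e' → l++,r--
[1,7] 'b'=='b' → l++,r--
[2,6] 'e'!='a' → stop

not a palindrome (mismatch at 2,6)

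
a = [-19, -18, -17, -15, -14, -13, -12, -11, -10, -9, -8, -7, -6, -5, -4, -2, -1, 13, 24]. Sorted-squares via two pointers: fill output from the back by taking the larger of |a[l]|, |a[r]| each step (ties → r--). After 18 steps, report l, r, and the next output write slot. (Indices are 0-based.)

l=0 r=18: |-19|<=|24| out[18]=576, r--
l=0 r=17: |-19|>|13| out[17]=361, l++
l=1 r=17: |-18|>|13| out[16]=324, l++
l=2 r=17: |-17|>|13| out[15]=289, l++
l=3 r=17: |-15|>|13| out[14]=225, l++
l=4 r=17: |-14|>|13| out[13]=196, l++
l=5 r=17: |-13|<=|13| out[12]=169, r--
l=5 r=16: |-13|>|-1| out[11]=169, l++
l=6 r=16: |-12|>|-1| out[10]=144, l++
l=7 r=16: |-11|>|-1| out[9]=121, l++
l=8 r=16: |-10|>|-1| out[8]=100, l++
l=9 r=16: |-9|>|-1| out[7]=81, l++
l=10 r=16: |-8|>|-1| out[6]=64, l++
l=11 r=16: |-7|>|-1| out[5]=49, l++
l=12 r=16: |-6|>|-1| out[4]=36, l++
l=13 r=16: |-5|>|-1| out[3]=25, l++
l=14 r=16: |-4|>|-1| out[2]=16, l++
l=15 r=16: |-2|>|-1| out[1]=4, l++

l=16, r=16, next write slot=0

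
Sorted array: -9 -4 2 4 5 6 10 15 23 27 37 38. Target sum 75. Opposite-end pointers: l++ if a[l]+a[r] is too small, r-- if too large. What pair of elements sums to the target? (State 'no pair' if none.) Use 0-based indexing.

[0,11] -9+38=29 <75 → l++
[1,11] -4+38=34 <75 → l++
[2,11] 2+38=40 <75 → l++
[3,11] 4+38=42 <75 → l++
[4,11] 5+38=43 <75 → l++
[5,11] 6+38=44 <75 → l++
[6,11] 10+38=48 <75 → l++
[7,11] 15+38=53 <75 → l++
[8,11] 23+38=61 <75 → l++
[9,11] 27+38=65 <75 → l++
[10,11] 37+38=75 → found

(37, 38)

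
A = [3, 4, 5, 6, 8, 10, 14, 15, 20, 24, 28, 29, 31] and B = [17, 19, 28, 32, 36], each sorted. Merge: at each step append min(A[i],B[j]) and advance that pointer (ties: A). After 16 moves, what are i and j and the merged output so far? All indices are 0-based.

i=13, j=3, merged so far=[3, 4, 5, 6, 8, 10, 14, 15, 17, 19, 20, 24, 28, 28, 29, 31]

i=0 j=0: A[i]=3<=B[j]=17 take 3, i++
i=1 j=0: A[i]=4<=B[j]=17 take 4, i++
i=2 j=0: A[i]=5<=B[j]=17 take 5, i++
i=3 j=0: A[i]=6<=B[j]=17 take 6, i++
i=4 j=0: A[i]=8<=B[j]=17 take 8, i++
i=5 j=0: A[i]=10<=B[j]=17 take 10, i++
i=6 j=0: A[i]=14<=B[j]=17 take 14, i++
i=7 j=0: A[i]=15<=B[j]=17 take 15, i++
i=8 j=0: A[i]=20>B[j]=17 take 17, j++
i=8 j=1: A[i]=20>B[j]=19 take 19, j++
i=8 j=2: A[i]=20<=B[j]=28 take 20, i++
i=9 j=2: A[i]=24<=B[j]=28 take 24, i++
i=10 j=2: A[i]=28<=B[j]=28 take 28, i++
i=11 j=2: A[i]=29>B[j]=28 take 28, j++
i=11 j=3: A[i]=29<=B[j]=32 take 29, i++
i=12 j=3: A[i]=31<=B[j]=32 take 31, i++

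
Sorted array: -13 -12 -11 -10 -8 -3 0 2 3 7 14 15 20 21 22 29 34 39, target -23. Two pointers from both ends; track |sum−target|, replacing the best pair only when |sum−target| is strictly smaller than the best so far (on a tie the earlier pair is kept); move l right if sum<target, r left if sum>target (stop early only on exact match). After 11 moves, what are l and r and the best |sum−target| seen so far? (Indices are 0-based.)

l=0, r=6, best |Δ|=12

l=0 r=17: -13+39=26 d=49 *, r--
l=0 r=16: -13+34=21 d=44 *, r--
l=0 r=15: -13+29=16 d=39 *, r--
l=0 r=14: -13+22=9 d=32 *, r--
l=0 r=13: -13+21=8 d=31 *, r--
l=0 r=12: -13+20=7 d=30 *, r--
l=0 r=11: -13+15=2 d=25 *, r--
l=0 r=10: -13+14=1 d=24 *, r--
l=0 r=9: -13+7=-6 d=17 *, r--
l=0 r=8: -13+3=-10 d=13 *, r--
l=0 r=7: -13+2=-11 d=12 *, r--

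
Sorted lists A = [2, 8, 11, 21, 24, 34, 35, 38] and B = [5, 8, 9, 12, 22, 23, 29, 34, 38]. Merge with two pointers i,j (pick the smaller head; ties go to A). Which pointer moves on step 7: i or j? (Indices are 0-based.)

j

[i=0,j=0] A[i]=2<=B[j]=5 take 2 → i++
[i=1,j=0] A[i]=8>B[j]=5 take 5 → j++
[i=1,j=1] A[i]=8<=B[j]=8 take 8 → i++
[i=2,j=1] A[i]=11>B[j]=8 take 8 → j++
[i=2,j=2] A[i]=11>B[j]=9 take 9 → j++
[i=2,j=3] A[i]=11<=B[j]=12 take 11 → i++
[i=3,j=3] A[i]=21>B[j]=12 take 12 → j++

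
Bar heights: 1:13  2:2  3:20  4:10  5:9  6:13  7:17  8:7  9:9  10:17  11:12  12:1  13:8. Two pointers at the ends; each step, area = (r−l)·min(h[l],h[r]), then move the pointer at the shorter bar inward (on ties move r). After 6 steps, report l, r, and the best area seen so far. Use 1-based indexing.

l=1 r=13: min(13,8)*12=96 best=96 *, r--
l=1 r=12: min(13,1)*11=11 best=96, r--
l=1 r=11: min(13,12)*10=120 best=120 *, r--
l=1 r=10: min(13,17)*9=117 best=120, l++
l=2 r=10: min(2,17)*8=16 best=120, l++
l=3 r=10: min(20,17)*7=119 best=120, r--

l=3, r=9, best area=120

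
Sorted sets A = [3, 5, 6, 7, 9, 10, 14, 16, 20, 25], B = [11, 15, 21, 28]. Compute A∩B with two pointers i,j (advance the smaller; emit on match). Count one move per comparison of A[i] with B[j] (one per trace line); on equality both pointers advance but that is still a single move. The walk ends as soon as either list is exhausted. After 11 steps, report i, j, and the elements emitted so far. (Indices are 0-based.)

i=9, j=2, emitted=[]

[i=0,j=0] 3<11 → i++
[i=1,j=0] 5<11 → i++
[i=2,j=0] 6<11 → i++
[i=3,j=0] 7<11 → i++
[i=4,j=0] 9<11 → i++
[i=5,j=0] 10<11 → i++
[i=6,j=0] 14>11 → j++
[i=6,j=1] 14<15 → i++
[i=7,j=1] 16>15 → j++
[i=7,j=2] 16<21 → i++
[i=8,j=2] 20<21 → i++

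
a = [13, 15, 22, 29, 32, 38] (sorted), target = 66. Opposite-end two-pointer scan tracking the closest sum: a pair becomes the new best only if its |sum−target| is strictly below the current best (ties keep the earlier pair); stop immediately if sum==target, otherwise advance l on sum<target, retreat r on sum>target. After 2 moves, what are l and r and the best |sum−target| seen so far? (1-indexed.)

l=1 r=6: 13+38=51 d=15 *, l++
l=2 r=6: 15+38=53 d=13 *, l++

l=3, r=6, best |Δ|=13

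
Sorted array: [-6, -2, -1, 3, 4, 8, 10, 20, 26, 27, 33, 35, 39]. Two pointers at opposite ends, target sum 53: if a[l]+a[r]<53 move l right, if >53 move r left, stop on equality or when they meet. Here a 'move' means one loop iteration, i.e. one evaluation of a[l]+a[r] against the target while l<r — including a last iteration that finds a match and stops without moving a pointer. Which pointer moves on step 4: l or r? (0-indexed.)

[0,12] -6+39=33 <53 → l++
[1,12] -2+39=37 <53 → l++
[2,12] -1+39=38 <53 → l++
[3,12] 3+39=42 <53 → l++

l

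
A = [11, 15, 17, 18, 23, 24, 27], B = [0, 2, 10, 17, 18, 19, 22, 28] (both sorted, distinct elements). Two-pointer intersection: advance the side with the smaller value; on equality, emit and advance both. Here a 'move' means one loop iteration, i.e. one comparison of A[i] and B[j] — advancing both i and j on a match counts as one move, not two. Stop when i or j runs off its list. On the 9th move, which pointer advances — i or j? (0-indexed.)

[i=0,j=0] 11>0 → j++
[i=0,j=1] 11>2 → j++
[i=0,j=2] 11>10 → j++
[i=0,j=3] 11<17 → i++
[i=1,j=3] 15<17 → i++
[i=2,j=3] 17==17 emit → i++,j++
[i=3,j=4] 18==18 emit → i++,j++
[i=4,j=5] 23>19 → j++
[i=4,j=6] 23>22 → j++

j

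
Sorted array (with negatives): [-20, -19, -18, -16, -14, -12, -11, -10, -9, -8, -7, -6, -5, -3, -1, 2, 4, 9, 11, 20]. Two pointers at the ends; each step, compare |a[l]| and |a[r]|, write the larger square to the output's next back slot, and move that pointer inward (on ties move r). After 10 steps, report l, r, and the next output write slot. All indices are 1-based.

l=9, r=18, next write slot=10

[1,20] |-20|<=|20| out[20]=400 → r--
[1,19] |-20|>|11| out[19]=400 → l++
[2,19] |-19|>|11| out[18]=361 → l++
[3,19] |-18|>|11| out[17]=324 → l++
[4,19] |-16|>|11| out[16]=256 → l++
[5,19] |-14|>|11| out[15]=196 → l++
[6,19] |-12|>|11| out[14]=144 → l++
[7,19] |-11|<=|11| out[13]=121 → r--
[7,18] |-11|>|9| out[12]=121 → l++
[8,18] |-10|>|9| out[11]=100 → l++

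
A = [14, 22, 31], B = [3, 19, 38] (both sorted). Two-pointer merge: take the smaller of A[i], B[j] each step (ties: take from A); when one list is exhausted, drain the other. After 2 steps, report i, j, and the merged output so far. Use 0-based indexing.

i=1, j=1, merged so far=[3, 14]

i=0 j=0: A[i]=14>B[j]=3 take 3, j++
i=0 j=1: A[i]=14<=B[j]=19 take 14, i++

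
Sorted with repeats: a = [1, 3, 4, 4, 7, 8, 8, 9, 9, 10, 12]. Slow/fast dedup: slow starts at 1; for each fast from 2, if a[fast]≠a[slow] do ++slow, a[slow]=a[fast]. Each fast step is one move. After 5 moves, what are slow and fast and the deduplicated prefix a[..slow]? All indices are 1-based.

(s=1,f=2) a[fast]=3≠a[slow]=1 write a[2]=3 → slow++,fast++
(s=2,f=3) a[fast]=4≠a[slow]=3 write a[3]=4 → slow++,fast++
(s=3,f=4) a[fast]=4=a[slow] dup → fast++
(s=3,f=5) a[fast]=7≠a[slow]=4 write a[4]=7 → slow++,fast++
(s=4,f=6) a[fast]=8≠a[slow]=7 write a[5]=8 → slow++,fast++

slow=5, fast=7, prefix=[1, 3, 4, 7, 8]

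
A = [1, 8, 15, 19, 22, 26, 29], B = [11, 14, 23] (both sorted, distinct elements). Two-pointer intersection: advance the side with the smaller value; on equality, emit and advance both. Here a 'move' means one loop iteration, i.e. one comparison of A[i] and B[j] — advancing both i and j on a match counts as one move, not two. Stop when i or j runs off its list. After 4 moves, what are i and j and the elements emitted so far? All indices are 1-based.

[i=1,j=1] 1<11 → i++
[i=2,j=1] 8<11 → i++
[i=3,j=1] 15>11 → j++
[i=3,j=2] 15>14 → j++

i=3, j=3, emitted=[]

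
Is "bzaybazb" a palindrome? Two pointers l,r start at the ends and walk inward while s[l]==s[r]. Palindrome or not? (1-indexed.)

[1,8] 'b'=='b' → l++,r--
[2,7] 'z'=='z' → l++,r--
[3,6] 'a'=='a' → l++,r--
[4,5] 'y'!='b' → stop

not a palindrome (mismatch at 4,5)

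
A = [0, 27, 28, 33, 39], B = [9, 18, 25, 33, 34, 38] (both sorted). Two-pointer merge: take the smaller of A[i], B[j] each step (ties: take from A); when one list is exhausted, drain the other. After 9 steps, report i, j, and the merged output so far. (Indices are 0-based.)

i=4, j=5, merged so far=[0, 9, 18, 25, 27, 28, 33, 33, 34]

i=0 j=0: A[i]=0<=B[j]=9 take 0, i++
i=1 j=0: A[i]=27>B[j]=9 take 9, j++
i=1 j=1: A[i]=27>B[j]=18 take 18, j++
i=1 j=2: A[i]=27>B[j]=25 take 25, j++
i=1 j=3: A[i]=27<=B[j]=33 take 27, i++
i=2 j=3: A[i]=28<=B[j]=33 take 28, i++
i=3 j=3: A[i]=33<=B[j]=33 take 33, i++
i=4 j=3: A[i]=39>B[j]=33 take 33, j++
i=4 j=4: A[i]=39>B[j]=34 take 34, j++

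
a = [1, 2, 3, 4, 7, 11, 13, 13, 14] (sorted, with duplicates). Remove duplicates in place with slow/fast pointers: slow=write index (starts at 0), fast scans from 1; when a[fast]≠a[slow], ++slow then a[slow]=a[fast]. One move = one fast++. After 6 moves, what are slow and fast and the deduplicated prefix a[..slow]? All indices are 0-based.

slow=6, fast=7, prefix=[1, 2, 3, 4, 7, 11, 13]

(s=0,f=1) a[fast]=2≠a[slow]=1 write a[1]=2 → slow++,fast++
(s=1,f=2) a[fast]=3≠a[slow]=2 write a[2]=3 → slow++,fast++
(s=2,f=3) a[fast]=4≠a[slow]=3 write a[3]=4 → slow++,fast++
(s=3,f=4) a[fast]=7≠a[slow]=4 write a[4]=7 → slow++,fast++
(s=4,f=5) a[fast]=11≠a[slow]=7 write a[5]=11 → slow++,fast++
(s=5,f=6) a[fast]=13≠a[slow]=11 write a[6]=13 → slow++,fast++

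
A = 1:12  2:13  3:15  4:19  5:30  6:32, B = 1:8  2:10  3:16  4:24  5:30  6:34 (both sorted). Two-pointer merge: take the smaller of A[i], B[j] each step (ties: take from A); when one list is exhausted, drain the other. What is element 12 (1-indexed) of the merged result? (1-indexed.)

merged[12] = 34

i=1 j=1: A[i]=12>B[j]=8 take 8, j++
i=1 j=2: A[i]=12>B[j]=10 take 10, j++
i=1 j=3: A[i]=12<=B[j]=16 take 12, i++
i=2 j=3: A[i]=13<=B[j]=16 take 13, i++
i=3 j=3: A[i]=15<=B[j]=16 take 15, i++
i=4 j=3: A[i]=19>B[j]=16 take 16, j++
i=4 j=4: A[i]=19<=B[j]=24 take 19, i++
i=5 j=4: A[i]=30>B[j]=24 take 24, j++
i=5 j=5: A[i]=30<=B[j]=30 take 30, i++
i=6 j=5: A[i]=32>B[j]=30 take 30, j++
i=6 j=6: A[i]=32<=B[j]=34 take 32, i++
i=7 j=6: A done, take B[j]=34, j++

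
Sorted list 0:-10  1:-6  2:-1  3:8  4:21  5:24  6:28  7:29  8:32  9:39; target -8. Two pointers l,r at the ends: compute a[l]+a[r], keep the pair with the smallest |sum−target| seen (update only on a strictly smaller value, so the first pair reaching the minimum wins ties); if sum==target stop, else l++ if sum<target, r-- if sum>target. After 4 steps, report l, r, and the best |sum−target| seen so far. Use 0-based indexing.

[0,9] -10+39=29 d=37 * → r--
[0,8] -10+32=22 d=30 * → r--
[0,7] -10+29=19 d=27 * → r--
[0,6] -10+28=18 d=26 * → r--

l=0, r=5, best |Δ|=26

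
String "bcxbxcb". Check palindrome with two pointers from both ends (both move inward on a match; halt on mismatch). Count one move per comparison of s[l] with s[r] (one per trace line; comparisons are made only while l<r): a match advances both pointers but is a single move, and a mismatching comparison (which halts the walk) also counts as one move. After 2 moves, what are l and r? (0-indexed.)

[0,6] 'b'=='b' → l++,r--
[1,5] 'c'=='c' → l++,r--

l=2, r=4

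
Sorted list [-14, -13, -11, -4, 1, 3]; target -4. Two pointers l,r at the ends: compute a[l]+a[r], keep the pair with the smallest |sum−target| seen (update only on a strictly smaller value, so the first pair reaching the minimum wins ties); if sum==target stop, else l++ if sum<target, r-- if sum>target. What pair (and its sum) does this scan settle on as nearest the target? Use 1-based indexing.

l=1 r=6: -14+3=-11 d=7 *, l++
l=2 r=6: -13+3=-10 d=6 *, l++
l=3 r=6: -11+3=-8 d=4 *, l++
l=4 r=6: -4+3=-1 d=3 *, r--
l=4 r=5: -4+1=-3 d=1 *, r--

pair (-4, 1) with sum -3 (|Δ|=1)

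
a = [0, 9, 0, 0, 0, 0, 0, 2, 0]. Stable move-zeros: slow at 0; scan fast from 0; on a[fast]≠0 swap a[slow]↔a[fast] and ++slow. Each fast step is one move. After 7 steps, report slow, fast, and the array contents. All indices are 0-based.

slow=0 fast=0: a[fast]=0, fast++
slow=0 fast=1: a[fast]=9≠0 swap→a[0]=9, slow++,fast++
slow=1 fast=2: a[fast]=0, fast++
slow=1 fast=3: a[fast]=0, fast++
slow=1 fast=4: a[fast]=0, fast++
slow=1 fast=5: a[fast]=0, fast++
slow=1 fast=6: a[fast]=0, fast++

slow=1, fast=7, a=[9, 0, 0, 0, 0, 0, 0, 2, 0]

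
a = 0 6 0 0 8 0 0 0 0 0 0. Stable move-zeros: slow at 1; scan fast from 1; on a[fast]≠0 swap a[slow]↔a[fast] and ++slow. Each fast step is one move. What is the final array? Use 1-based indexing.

[6, 8, 0, 0, 0, 0, 0, 0, 0, 0, 0]

slow=1 fast=1: a[fast]=0, fast++
slow=1 fast=2: a[fast]=6≠0 swap→a[1]=6, slow++,fast++
slow=2 fast=3: a[fast]=0, fast++
slow=2 fast=4: a[fast]=0, fast++
slow=2 fast=5: a[fast]=8≠0 swap→a[2]=8, slow++,fast++
slow=3 fast=6: a[fast]=0, fast++
slow=3 fast=7: a[fast]=0, fast++
slow=3 fast=8: a[fast]=0, fast++
slow=3 fast=9: a[fast]=0, fast++
slow=3 fast=10: a[fast]=0, fast++
slow=3 fast=11: a[fast]=0, fast++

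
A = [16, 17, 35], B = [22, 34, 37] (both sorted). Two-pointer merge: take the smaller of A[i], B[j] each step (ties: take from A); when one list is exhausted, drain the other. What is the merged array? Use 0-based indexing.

[i=0,j=0] A[i]=16<=B[j]=22 take 16 → i++
[i=1,j=0] A[i]=17<=B[j]=22 take 17 → i++
[i=2,j=0] A[i]=35>B[j]=22 take 22 → j++
[i=2,j=1] A[i]=35>B[j]=34 take 34 → j++
[i=2,j=2] A[i]=35<=B[j]=37 take 35 → i++
[i=3,j=2] A done, take B[j]=37 → j++

[16, 17, 22, 34, 35, 37]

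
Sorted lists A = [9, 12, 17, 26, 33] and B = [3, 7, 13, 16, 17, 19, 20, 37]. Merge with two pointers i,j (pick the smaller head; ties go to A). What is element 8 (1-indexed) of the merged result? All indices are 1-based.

merged[8] = 17

[i=1,j=1] A[i]=9>B[j]=3 take 3 → j++
[i=1,j=2] A[i]=9>B[j]=7 take 7 → j++
[i=1,j=3] A[i]=9<=B[j]=13 take 9 → i++
[i=2,j=3] A[i]=12<=B[j]=13 take 12 → i++
[i=3,j=3] A[i]=17>B[j]=13 take 13 → j++
[i=3,j=4] A[i]=17>B[j]=16 take 16 → j++
[i=3,j=5] A[i]=17<=B[j]=17 take 17 → i++
[i=4,j=5] A[i]=26>B[j]=17 take 17 → j++
[i=4,j=6] A[i]=26>B[j]=19 take 19 → j++
[i=4,j=7] A[i]=26>B[j]=20 take 20 → j++
[i=4,j=8] A[i]=26<=B[j]=37 take 26 → i++
[i=5,j=8] A[i]=33<=B[j]=37 take 33 → i++
[i=6,j=8] A done, take B[j]=37 → j++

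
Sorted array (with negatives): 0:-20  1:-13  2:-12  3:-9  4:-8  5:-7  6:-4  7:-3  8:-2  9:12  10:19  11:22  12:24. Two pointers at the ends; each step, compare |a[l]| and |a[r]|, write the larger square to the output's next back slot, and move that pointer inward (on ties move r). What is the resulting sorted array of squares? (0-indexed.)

[0,12] |-20|<=|24| out[12]=576 → r--
[0,11] |-20|<=|22| out[11]=484 → r--
[0,10] |-20|>|19| out[10]=400 → l++
[1,10] |-13|<=|19| out[9]=361 → r--
[1,9] |-13|>|12| out[8]=169 → l++
[2,9] |-12|<=|12| out[7]=144 → r--
[2,8] |-12|>|-2| out[6]=144 → l++
[3,8] |-9|>|-2| out[5]=81 → l++
[4,8] |-8|>|-2| out[4]=64 → l++
[5,8] |-7|>|-2| out[3]=49 → l++
[6,8] |-4|>|-2| out[2]=16 → l++
[7,8] |-3|>|-2| out[1]=9 → l++
[8,8] |-2|<=|-2| out[0]=4 → r--

[4, 9, 16, 49, 64, 81, 144, 144, 169, 361, 400, 484, 576]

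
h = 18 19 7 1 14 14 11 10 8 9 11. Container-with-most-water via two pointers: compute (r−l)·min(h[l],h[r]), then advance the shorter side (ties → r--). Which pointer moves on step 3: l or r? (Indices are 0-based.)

l=0 r=10: min(18,11)*10=110 best=110 *, r--
l=0 r=9: min(18,9)*9=81 best=110, r--
l=0 r=8: min(18,8)*8=64 best=110, r--

r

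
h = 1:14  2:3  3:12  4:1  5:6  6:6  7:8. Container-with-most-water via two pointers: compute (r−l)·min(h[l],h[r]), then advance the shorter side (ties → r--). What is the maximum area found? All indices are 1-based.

[1,7] min(14,8)*6=48 best=48 * → r--
[1,6] min(14,6)*5=30 best=48 → r--
[1,5] min(14,6)*4=24 best=48 → r--
[1,4] min(14,1)*3=3 best=48 → r--
[1,3] min(14,12)*2=24 best=48 → r--
[1,2] min(14,3)*1=3 best=48 → r--

max area = 48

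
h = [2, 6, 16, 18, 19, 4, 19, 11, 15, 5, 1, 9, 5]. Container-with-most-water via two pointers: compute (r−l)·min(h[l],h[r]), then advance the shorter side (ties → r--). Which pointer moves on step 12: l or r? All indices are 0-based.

r

[0,12] min(2,5)*12=24 best=24 * → l++
[1,12] min(6,5)*11=55 best=55 * → r--
[1,11] min(6,9)*10=60 best=60 * → l++
[2,11] min(16,9)*9=81 best=81 * → r--
[2,10] min(16,1)*8=8 best=81 → r--
[2,9] min(16,5)*7=35 best=81 → r--
[2,8] min(16,15)*6=90 best=90 * → r--
[2,7] min(16,11)*5=55 best=90 → r--
[2,6] min(16,19)*4=64 best=90 → l++
[3,6] min(18,19)*3=54 best=90 → l++
[4,6] min(19,19)*2=38 best=90 → r--
[4,5] min(19,4)*1=4 best=90 → r--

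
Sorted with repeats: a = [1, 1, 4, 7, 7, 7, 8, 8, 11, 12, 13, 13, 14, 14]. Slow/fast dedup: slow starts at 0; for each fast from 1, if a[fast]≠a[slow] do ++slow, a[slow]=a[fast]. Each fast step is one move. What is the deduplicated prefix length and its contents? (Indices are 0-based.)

slow=0 fast=1: a[fast]=1=a[slow] dup, fast++
slow=0 fast=2: a[fast]=4≠a[slow]=1 write a[1]=4, slow++,fast++
slow=1 fast=3: a[fast]=7≠a[slow]=4 write a[2]=7, slow++,fast++
slow=2 fast=4: a[fast]=7=a[slow] dup, fast++
slow=2 fast=5: a[fast]=7=a[slow] dup, fast++
slow=2 fast=6: a[fast]=8≠a[slow]=7 write a[3]=8, slow++,fast++
slow=3 fast=7: a[fast]=8=a[slow] dup, fast++
slow=3 fast=8: a[fast]=11≠a[slow]=8 write a[4]=11, slow++,fast++
slow=4 fast=9: a[fast]=12≠a[slow]=11 write a[5]=12, slow++,fast++
slow=5 fast=10: a[fast]=13≠a[slow]=12 write a[6]=13, slow++,fast++
slow=6 fast=11: a[fast]=13=a[slow] dup, fast++
slow=6 fast=12: a[fast]=14≠a[slow]=13 write a[7]=14, slow++,fast++
slow=7 fast=13: a[fast]=14=a[slow] dup, fast++

length 8; prefix = [1, 4, 7, 8, 11, 12, 13, 14]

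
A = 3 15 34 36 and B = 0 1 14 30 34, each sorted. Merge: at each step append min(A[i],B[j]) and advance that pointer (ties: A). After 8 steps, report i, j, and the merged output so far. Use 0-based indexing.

i=0 j=0: A[i]=3>B[j]=0 take 0, j++
i=0 j=1: A[i]=3>B[j]=1 take 1, j++
i=0 j=2: A[i]=3<=B[j]=14 take 3, i++
i=1 j=2: A[i]=15>B[j]=14 take 14, j++
i=1 j=3: A[i]=15<=B[j]=30 take 15, i++
i=2 j=3: A[i]=34>B[j]=30 take 30, j++
i=2 j=4: A[i]=34<=B[j]=34 take 34, i++
i=3 j=4: A[i]=36>B[j]=34 take 34, j++

i=3, j=5, merged so far=[0, 1, 3, 14, 15, 30, 34, 34]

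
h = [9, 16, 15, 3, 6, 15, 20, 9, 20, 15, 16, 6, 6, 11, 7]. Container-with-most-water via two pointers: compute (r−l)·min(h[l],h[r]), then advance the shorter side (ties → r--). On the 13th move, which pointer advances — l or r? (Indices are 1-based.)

r

l=1 r=15: min(9,7)*14=98 best=98 *, r--
l=1 r=14: min(9,11)*13=117 best=117 *, l++
l=2 r=14: min(16,11)*12=132 best=132 *, r--
l=2 r=13: min(16,6)*11=66 best=132, r--
l=2 r=12: min(16,6)*10=60 best=132, r--
l=2 r=11: min(16,16)*9=144 best=144 *, r--
l=2 r=10: min(16,15)*8=120 best=144, r--
l=2 r=9: min(16,20)*7=112 best=144, l++
l=3 r=9: min(15,20)*6=90 best=144, l++
l=4 r=9: min(3,20)*5=15 best=144, l++
l=5 r=9: min(6,20)*4=24 best=144, l++
l=6 r=9: min(15,20)*3=45 best=144, l++
l=7 r=9: min(20,20)*2=40 best=144, r--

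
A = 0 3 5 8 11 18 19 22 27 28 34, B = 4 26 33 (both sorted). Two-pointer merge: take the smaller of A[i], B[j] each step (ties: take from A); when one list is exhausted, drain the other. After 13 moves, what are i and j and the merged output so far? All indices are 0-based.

[i=0,j=0] A[i]=0<=B[j]=4 take 0 → i++
[i=1,j=0] A[i]=3<=B[j]=4 take 3 → i++
[i=2,j=0] A[i]=5>B[j]=4 take 4 → j++
[i=2,j=1] A[i]=5<=B[j]=26 take 5 → i++
[i=3,j=1] A[i]=8<=B[j]=26 take 8 → i++
[i=4,j=1] A[i]=11<=B[j]=26 take 11 → i++
[i=5,j=1] A[i]=18<=B[j]=26 take 18 → i++
[i=6,j=1] A[i]=19<=B[j]=26 take 19 → i++
[i=7,j=1] A[i]=22<=B[j]=26 take 22 → i++
[i=8,j=1] A[i]=27>B[j]=26 take 26 → j++
[i=8,j=2] A[i]=27<=B[j]=33 take 27 → i++
[i=9,j=2] A[i]=28<=B[j]=33 take 28 → i++
[i=10,j=2] A[i]=34>B[j]=33 take 33 → j++

i=10, j=3, merged so far=[0, 3, 4, 5, 8, 11, 18, 19, 22, 26, 27, 28, 33]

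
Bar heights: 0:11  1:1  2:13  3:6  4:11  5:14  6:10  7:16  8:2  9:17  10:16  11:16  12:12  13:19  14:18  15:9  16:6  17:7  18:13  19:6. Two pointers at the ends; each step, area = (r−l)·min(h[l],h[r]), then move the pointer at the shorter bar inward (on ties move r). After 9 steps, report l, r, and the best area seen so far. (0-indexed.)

l=4, r=14, best area=208

[0,19] min(11,6)*19=114 best=114 * → r--
[0,18] min(11,13)*18=198 best=198 * → l++
[1,18] min(1,13)*17=17 best=198 → l++
[2,18] min(13,13)*16=208 best=208 * → r--
[2,17] min(13,7)*15=105 best=208 → r--
[2,16] min(13,6)*14=84 best=208 → r--
[2,15] min(13,9)*13=117 best=208 → r--
[2,14] min(13,18)*12=156 best=208 → l++
[3,14] min(6,18)*11=66 best=208 → l++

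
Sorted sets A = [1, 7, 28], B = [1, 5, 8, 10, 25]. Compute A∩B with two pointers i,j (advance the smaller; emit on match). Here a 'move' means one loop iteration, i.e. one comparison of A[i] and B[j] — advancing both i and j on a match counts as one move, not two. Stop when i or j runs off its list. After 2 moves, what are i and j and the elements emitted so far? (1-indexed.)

i=1 j=1: 1==1 emit, i++,j++
i=2 j=2: 7>5, j++

i=2, j=3, emitted=[1]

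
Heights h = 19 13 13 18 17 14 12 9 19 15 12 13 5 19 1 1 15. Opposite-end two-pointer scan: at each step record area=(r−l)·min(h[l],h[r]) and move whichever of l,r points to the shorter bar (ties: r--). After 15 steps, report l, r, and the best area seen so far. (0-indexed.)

l=0 r=16: min(19,15)*16=240 best=240 *, r--
l=0 r=15: min(19,1)*15=15 best=240, r--
l=0 r=14: min(19,1)*14=14 best=240, r--
l=0 r=13: min(19,19)*13=247 best=247 *, r--
l=0 r=12: min(19,5)*12=60 best=247, r--
l=0 r=11: min(19,13)*11=143 best=247, r--
l=0 r=10: min(19,12)*10=120 best=247, r--
l=0 r=9: min(19,15)*9=135 best=247, r--
l=0 r=8: min(19,19)*8=152 best=247, r--
l=0 r=7: min(19,9)*7=63 best=247, r--
l=0 r=6: min(19,12)*6=72 best=247, r--
l=0 r=5: min(19,14)*5=70 best=247, r--
l=0 r=4: min(19,17)*4=68 best=247, r--
l=0 r=3: min(19,18)*3=54 best=247, r--
l=0 r=2: min(19,13)*2=26 best=247, r--

l=0, r=1, best area=247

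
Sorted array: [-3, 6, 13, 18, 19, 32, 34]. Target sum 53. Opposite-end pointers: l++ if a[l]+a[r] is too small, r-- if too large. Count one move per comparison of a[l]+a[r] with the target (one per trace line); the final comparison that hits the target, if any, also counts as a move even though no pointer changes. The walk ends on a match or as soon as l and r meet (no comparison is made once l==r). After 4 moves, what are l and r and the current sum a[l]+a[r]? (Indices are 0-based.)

l=4, r=6, sum=53

[0,6] -3+34=31 <53 → l++
[1,6] 6+34=40 <53 → l++
[2,6] 13+34=47 <53 → l++
[3,6] 18+34=52 <53 → l++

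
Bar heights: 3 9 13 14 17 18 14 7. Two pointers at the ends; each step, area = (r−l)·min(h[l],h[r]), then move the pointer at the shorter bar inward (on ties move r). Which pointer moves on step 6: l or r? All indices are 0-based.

[0,7] min(3,7)*7=21 best=21 * → l++
[1,7] min(9,7)*6=42 best=42 * → r--
[1,6] min(9,14)*5=45 best=45 * → l++
[2,6] min(13,14)*4=52 best=52 * → l++
[3,6] min(14,14)*3=42 best=52 → r--
[3,5] min(14,18)*2=28 best=52 → l++

l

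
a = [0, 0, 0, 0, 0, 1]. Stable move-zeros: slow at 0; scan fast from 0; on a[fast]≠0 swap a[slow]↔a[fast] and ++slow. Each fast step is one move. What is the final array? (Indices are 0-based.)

(s=0,f=0) a[fast]=0 → fast++
(s=0,f=1) a[fast]=0 → fast++
(s=0,f=2) a[fast]=0 → fast++
(s=0,f=3) a[fast]=0 → fast++
(s=0,f=4) a[fast]=0 → fast++
(s=0,f=5) a[fast]=1≠0 swap→a[0]=1 → slow++,fast++

[1, 0, 0, 0, 0, 0]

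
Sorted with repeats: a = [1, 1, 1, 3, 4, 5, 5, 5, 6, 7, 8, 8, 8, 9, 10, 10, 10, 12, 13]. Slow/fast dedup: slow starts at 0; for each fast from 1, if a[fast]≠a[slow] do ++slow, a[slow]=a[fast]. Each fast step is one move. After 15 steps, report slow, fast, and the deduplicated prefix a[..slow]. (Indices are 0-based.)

slow=0 fast=1: a[fast]=1=a[slow] dup, fast++
slow=0 fast=2: a[fast]=1=a[slow] dup, fast++
slow=0 fast=3: a[fast]=3≠a[slow]=1 write a[1]=3, slow++,fast++
slow=1 fast=4: a[fast]=4≠a[slow]=3 write a[2]=4, slow++,fast++
slow=2 fast=5: a[fast]=5≠a[slow]=4 write a[3]=5, slow++,fast++
slow=3 fast=6: a[fast]=5=a[slow] dup, fast++
slow=3 fast=7: a[fast]=5=a[slow] dup, fast++
slow=3 fast=8: a[fast]=6≠a[slow]=5 write a[4]=6, slow++,fast++
slow=4 fast=9: a[fast]=7≠a[slow]=6 write a[5]=7, slow++,fast++
slow=5 fast=10: a[fast]=8≠a[slow]=7 write a[6]=8, slow++,fast++
slow=6 fast=11: a[fast]=8=a[slow] dup, fast++
slow=6 fast=12: a[fast]=8=a[slow] dup, fast++
slow=6 fast=13: a[fast]=9≠a[slow]=8 write a[7]=9, slow++,fast++
slow=7 fast=14: a[fast]=10≠a[slow]=9 write a[8]=10, slow++,fast++
slow=8 fast=15: a[fast]=10=a[slow] dup, fast++

slow=8, fast=16, prefix=[1, 3, 4, 5, 6, 7, 8, 9, 10]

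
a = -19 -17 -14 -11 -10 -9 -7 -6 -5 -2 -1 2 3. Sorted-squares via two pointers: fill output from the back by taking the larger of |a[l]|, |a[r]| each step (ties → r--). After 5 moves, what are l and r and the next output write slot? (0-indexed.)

[0,12] |-19|>|3| out[12]=361 → l++
[1,12] |-17|>|3| out[11]=289 → l++
[2,12] |-14|>|3| out[10]=196 → l++
[3,12] |-11|>|3| out[9]=121 → l++
[4,12] |-10|>|3| out[8]=100 → l++

l=5, r=12, next write slot=7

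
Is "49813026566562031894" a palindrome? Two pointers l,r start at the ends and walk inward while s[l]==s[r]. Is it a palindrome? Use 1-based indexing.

palindrome

l=1 r=20: '4'=='4', l++,r--
l=2 r=19: '9'=='9', l++,r--
l=3 r=18: '8'=='8', l++,r--
l=4 r=17: '1'=='1', l++,r--
l=5 r=16: '3'=='3', l++,r--
l=6 r=15: '0'=='0', l++,r--
l=7 r=14: '2'=='2', l++,r--
l=8 r=13: '6'=='6', l++,r--
l=9 r=12: '5'=='5', l++,r--
l=10 r=11: '6'=='6', l++,r--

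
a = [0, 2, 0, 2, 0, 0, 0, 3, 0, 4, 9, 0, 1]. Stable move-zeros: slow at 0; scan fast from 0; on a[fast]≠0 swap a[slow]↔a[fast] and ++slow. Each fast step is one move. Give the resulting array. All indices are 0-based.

(s=0,f=0) a[fast]=0 → fast++
(s=0,f=1) a[fast]=2≠0 swap→a[0]=2 → slow++,fast++
(s=1,f=2) a[fast]=0 → fast++
(s=1,f=3) a[fast]=2≠0 swap→a[1]=2 → slow++,fast++
(s=2,f=4) a[fast]=0 → fast++
(s=2,f=5) a[fast]=0 → fast++
(s=2,f=6) a[fast]=0 → fast++
(s=2,f=7) a[fast]=3≠0 swap→a[2]=3 → slow++,fast++
(s=3,f=8) a[fast]=0 → fast++
(s=3,f=9) a[fast]=4≠0 swap→a[3]=4 → slow++,fast++
(s=4,f=10) a[fast]=9≠0 swap→a[4]=9 → slow++,fast++
(s=5,f=11) a[fast]=0 → fast++
(s=5,f=12) a[fast]=1≠0 swap→a[5]=1 → slow++,fast++

[2, 2, 3, 4, 9, 1, 0, 0, 0, 0, 0, 0, 0]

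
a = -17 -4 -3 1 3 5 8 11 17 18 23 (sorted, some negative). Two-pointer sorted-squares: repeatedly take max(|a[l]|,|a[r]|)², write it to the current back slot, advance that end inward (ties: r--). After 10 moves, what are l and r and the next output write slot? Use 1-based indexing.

l=4, r=4, next write slot=1

l=1 r=11: |-17|<=|23| out[11]=529, r--
l=1 r=10: |-17|<=|18| out[10]=324, r--
l=1 r=9: |-17|<=|17| out[9]=289, r--
l=1 r=8: |-17|>|11| out[8]=289, l++
l=2 r=8: |-4|<=|11| out[7]=121, r--
l=2 r=7: |-4|<=|8| out[6]=64, r--
l=2 r=6: |-4|<=|5| out[5]=25, r--
l=2 r=5: |-4|>|3| out[4]=16, l++
l=3 r=5: |-3|<=|3| out[3]=9, r--
l=3 r=4: |-3|>|1| out[2]=9, l++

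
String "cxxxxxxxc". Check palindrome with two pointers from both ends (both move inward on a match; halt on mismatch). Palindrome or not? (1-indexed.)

palindrome

l=1 r=9: 'c'=='c', l++,r--
l=2 r=8: 'x'=='x', l++,r--
l=3 r=7: 'x'=='x', l++,r--
l=4 r=6: 'x'=='x', l++,r--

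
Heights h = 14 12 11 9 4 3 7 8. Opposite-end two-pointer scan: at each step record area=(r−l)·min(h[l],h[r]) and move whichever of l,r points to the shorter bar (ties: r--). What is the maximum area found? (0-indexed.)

l=0 r=7: min(14,8)*7=56 best=56 *, r--
l=0 r=6: min(14,7)*6=42 best=56, r--
l=0 r=5: min(14,3)*5=15 best=56, r--
l=0 r=4: min(14,4)*4=16 best=56, r--
l=0 r=3: min(14,9)*3=27 best=56, r--
l=0 r=2: min(14,11)*2=22 best=56, r--
l=0 r=1: min(14,12)*1=12 best=56, r--

max area = 56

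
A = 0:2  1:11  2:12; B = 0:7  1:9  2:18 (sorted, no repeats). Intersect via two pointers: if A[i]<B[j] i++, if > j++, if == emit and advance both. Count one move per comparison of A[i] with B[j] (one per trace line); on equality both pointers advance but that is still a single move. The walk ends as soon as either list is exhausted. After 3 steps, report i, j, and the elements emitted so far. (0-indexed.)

i=1, j=2, emitted=[]

i=0 j=0: 2<7, i++
i=1 j=0: 11>7, j++
i=1 j=1: 11>9, j++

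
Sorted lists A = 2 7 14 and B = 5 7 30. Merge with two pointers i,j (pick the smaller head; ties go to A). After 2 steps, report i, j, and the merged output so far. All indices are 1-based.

i=2, j=2, merged so far=[2, 5]

i=1 j=1: A[i]=2<=B[j]=5 take 2, i++
i=2 j=1: A[i]=7>B[j]=5 take 5, j++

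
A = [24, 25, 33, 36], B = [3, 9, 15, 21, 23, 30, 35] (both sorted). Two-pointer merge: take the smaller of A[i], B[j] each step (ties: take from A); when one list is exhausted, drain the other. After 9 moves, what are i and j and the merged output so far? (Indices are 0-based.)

[i=0,j=0] A[i]=24>B[j]=3 take 3 → j++
[i=0,j=1] A[i]=24>B[j]=9 take 9 → j++
[i=0,j=2] A[i]=24>B[j]=15 take 15 → j++
[i=0,j=3] A[i]=24>B[j]=21 take 21 → j++
[i=0,j=4] A[i]=24>B[j]=23 take 23 → j++
[i=0,j=5] A[i]=24<=B[j]=30 take 24 → i++
[i=1,j=5] A[i]=25<=B[j]=30 take 25 → i++
[i=2,j=5] A[i]=33>B[j]=30 take 30 → j++
[i=2,j=6] A[i]=33<=B[j]=35 take 33 → i++

i=3, j=6, merged so far=[3, 9, 15, 21, 23, 24, 25, 30, 33]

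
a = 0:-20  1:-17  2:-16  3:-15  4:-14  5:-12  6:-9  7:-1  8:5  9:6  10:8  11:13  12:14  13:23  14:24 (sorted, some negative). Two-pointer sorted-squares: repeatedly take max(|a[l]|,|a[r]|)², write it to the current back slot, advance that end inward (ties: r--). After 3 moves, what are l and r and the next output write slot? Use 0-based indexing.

l=1, r=12, next write slot=11

[0,14] |-20|<=|24| out[14]=576 → r--
[0,13] |-20|<=|23| out[13]=529 → r--
[0,12] |-20|>|14| out[12]=400 → l++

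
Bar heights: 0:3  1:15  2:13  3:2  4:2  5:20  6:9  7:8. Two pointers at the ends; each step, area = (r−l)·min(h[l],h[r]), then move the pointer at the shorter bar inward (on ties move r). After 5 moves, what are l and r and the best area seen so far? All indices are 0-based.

l=0 r=7: min(3,8)*7=21 best=21 *, l++
l=1 r=7: min(15,8)*6=48 best=48 *, r--
l=1 r=6: min(15,9)*5=45 best=48, r--
l=1 r=5: min(15,20)*4=60 best=60 *, l++
l=2 r=5: min(13,20)*3=39 best=60, l++

l=3, r=5, best area=60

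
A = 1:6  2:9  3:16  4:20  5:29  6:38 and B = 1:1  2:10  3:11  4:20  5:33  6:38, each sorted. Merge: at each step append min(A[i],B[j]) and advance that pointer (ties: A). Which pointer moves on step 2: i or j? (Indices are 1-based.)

i

[i=1,j=1] A[i]=6>B[j]=1 take 1 → j++
[i=1,j=2] A[i]=6<=B[j]=10 take 6 → i++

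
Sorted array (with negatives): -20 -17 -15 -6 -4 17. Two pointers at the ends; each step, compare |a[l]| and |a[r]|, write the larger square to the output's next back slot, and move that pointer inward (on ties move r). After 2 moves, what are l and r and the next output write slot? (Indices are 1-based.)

[1,6] |-20|>|17| out[6]=400 → l++
[2,6] |-17|<=|17| out[5]=289 → r--

l=2, r=5, next write slot=4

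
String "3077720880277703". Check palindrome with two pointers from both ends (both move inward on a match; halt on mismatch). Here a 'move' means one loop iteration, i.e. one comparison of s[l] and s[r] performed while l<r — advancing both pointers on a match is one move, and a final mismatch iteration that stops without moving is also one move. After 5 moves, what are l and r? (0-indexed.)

l=5, r=10

l=0 r=15: '3'=='3', l++,r--
l=1 r=14: '0'=='0', l++,r--
l=2 r=13: '7'=='7', l++,r--
l=3 r=12: '7'=='7', l++,r--
l=4 r=11: '7'=='7', l++,r--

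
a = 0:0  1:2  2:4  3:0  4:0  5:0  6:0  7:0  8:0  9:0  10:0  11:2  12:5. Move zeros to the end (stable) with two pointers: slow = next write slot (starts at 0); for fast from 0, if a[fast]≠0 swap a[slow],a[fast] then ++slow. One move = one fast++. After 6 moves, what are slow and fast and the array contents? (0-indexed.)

slow=2, fast=6, a=[2, 4, 0, 0, 0, 0, 0, 0, 0, 0, 0, 2, 5]

slow=0 fast=0: a[fast]=0, fast++
slow=0 fast=1: a[fast]=2≠0 swap→a[0]=2, slow++,fast++
slow=1 fast=2: a[fast]=4≠0 swap→a[1]=4, slow++,fast++
slow=2 fast=3: a[fast]=0, fast++
slow=2 fast=4: a[fast]=0, fast++
slow=2 fast=5: a[fast]=0, fast++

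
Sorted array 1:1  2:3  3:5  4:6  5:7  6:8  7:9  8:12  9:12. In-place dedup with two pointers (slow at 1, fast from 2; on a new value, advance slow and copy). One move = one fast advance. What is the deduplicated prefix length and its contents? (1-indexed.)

(s=1,f=2) a[fast]=3≠a[slow]=1 write a[2]=3 → slow++,fast++
(s=2,f=3) a[fast]=5≠a[slow]=3 write a[3]=5 → slow++,fast++
(s=3,f=4) a[fast]=6≠a[slow]=5 write a[4]=6 → slow++,fast++
(s=4,f=5) a[fast]=7≠a[slow]=6 write a[5]=7 → slow++,fast++
(s=5,f=6) a[fast]=8≠a[slow]=7 write a[6]=8 → slow++,fast++
(s=6,f=7) a[fast]=9≠a[slow]=8 write a[7]=9 → slow++,fast++
(s=7,f=8) a[fast]=12≠a[slow]=9 write a[8]=12 → slow++,fast++
(s=8,f=9) a[fast]=12=a[slow] dup → fast++

length 8; prefix = [1, 3, 5, 6, 7, 8, 9, 12]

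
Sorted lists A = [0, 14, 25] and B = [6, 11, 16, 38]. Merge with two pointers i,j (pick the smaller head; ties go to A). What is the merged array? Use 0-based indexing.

[0, 6, 11, 14, 16, 25, 38]

i=0 j=0: A[i]=0<=B[j]=6 take 0, i++
i=1 j=0: A[i]=14>B[j]=6 take 6, j++
i=1 j=1: A[i]=14>B[j]=11 take 11, j++
i=1 j=2: A[i]=14<=B[j]=16 take 14, i++
i=2 j=2: A[i]=25>B[j]=16 take 16, j++
i=2 j=3: A[i]=25<=B[j]=38 take 25, i++
i=3 j=3: A done, take B[j]=38, j++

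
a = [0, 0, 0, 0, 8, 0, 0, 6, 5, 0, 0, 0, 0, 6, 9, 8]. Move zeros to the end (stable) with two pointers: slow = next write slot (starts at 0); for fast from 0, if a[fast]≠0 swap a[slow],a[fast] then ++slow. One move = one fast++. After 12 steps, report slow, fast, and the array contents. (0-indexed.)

(s=0,f=0) a[fast]=0 → fast++
(s=0,f=1) a[fast]=0 → fast++
(s=0,f=2) a[fast]=0 → fast++
(s=0,f=3) a[fast]=0 → fast++
(s=0,f=4) a[fast]=8≠0 swap→a[0]=8 → slow++,fast++
(s=1,f=5) a[fast]=0 → fast++
(s=1,f=6) a[fast]=0 → fast++
(s=1,f=7) a[fast]=6≠0 swap→a[1]=6 → slow++,fast++
(s=2,f=8) a[fast]=5≠0 swap→a[2]=5 → slow++,fast++
(s=3,f=9) a[fast]=0 → fast++
(s=3,f=10) a[fast]=0 → fast++
(s=3,f=11) a[fast]=0 → fast++

slow=3, fast=12, a=[8, 6, 5, 0, 0, 0, 0, 0, 0, 0, 0, 0, 0, 6, 9, 8]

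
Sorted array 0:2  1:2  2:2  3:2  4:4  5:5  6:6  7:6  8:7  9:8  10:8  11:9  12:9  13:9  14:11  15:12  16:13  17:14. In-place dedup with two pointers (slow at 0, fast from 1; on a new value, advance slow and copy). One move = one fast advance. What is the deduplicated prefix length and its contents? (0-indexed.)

length 11; prefix = [2, 4, 5, 6, 7, 8, 9, 11, 12, 13, 14]

(s=0,f=1) a[fast]=2=a[slow] dup → fast++
(s=0,f=2) a[fast]=2=a[slow] dup → fast++
(s=0,f=3) a[fast]=2=a[slow] dup → fast++
(s=0,f=4) a[fast]=4≠a[slow]=2 write a[1]=4 → slow++,fast++
(s=1,f=5) a[fast]=5≠a[slow]=4 write a[2]=5 → slow++,fast++
(s=2,f=6) a[fast]=6≠a[slow]=5 write a[3]=6 → slow++,fast++
(s=3,f=7) a[fast]=6=a[slow] dup → fast++
(s=3,f=8) a[fast]=7≠a[slow]=6 write a[4]=7 → slow++,fast++
(s=4,f=9) a[fast]=8≠a[slow]=7 write a[5]=8 → slow++,fast++
(s=5,f=10) a[fast]=8=a[slow] dup → fast++
(s=5,f=11) a[fast]=9≠a[slow]=8 write a[6]=9 → slow++,fast++
(s=6,f=12) a[fast]=9=a[slow] dup → fast++
(s=6,f=13) a[fast]=9=a[slow] dup → fast++
(s=6,f=14) a[fast]=11≠a[slow]=9 write a[7]=11 → slow++,fast++
(s=7,f=15) a[fast]=12≠a[slow]=11 write a[8]=12 → slow++,fast++
(s=8,f=16) a[fast]=13≠a[slow]=12 write a[9]=13 → slow++,fast++
(s=9,f=17) a[fast]=14≠a[slow]=13 write a[10]=14 → slow++,fast++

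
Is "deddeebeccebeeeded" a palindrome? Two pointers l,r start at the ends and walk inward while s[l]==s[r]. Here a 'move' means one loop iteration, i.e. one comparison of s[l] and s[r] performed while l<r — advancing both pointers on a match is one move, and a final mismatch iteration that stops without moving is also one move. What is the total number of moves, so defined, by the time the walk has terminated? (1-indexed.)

[1,18] 'd'=='d' → l++,r--
[2,17] 'e'=='e' → l++,r--
[3,16] 'd'=='d' → l++,r--
[4,15] 'd'!='e' → stop

4 moves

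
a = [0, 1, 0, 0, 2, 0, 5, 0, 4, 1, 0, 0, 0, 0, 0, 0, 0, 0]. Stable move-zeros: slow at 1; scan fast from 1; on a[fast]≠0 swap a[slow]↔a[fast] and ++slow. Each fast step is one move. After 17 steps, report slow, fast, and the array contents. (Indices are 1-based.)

slow=6, fast=18, a=[1, 2, 5, 4, 1, 0, 0, 0, 0, 0, 0, 0, 0, 0, 0, 0, 0, 0]

slow=1 fast=1: a[fast]=0, fast++
slow=1 fast=2: a[fast]=1≠0 swap→a[1]=1, slow++,fast++
slow=2 fast=3: a[fast]=0, fast++
slow=2 fast=4: a[fast]=0, fast++
slow=2 fast=5: a[fast]=2≠0 swap→a[2]=2, slow++,fast++
slow=3 fast=6: a[fast]=0, fast++
slow=3 fast=7: a[fast]=5≠0 swap→a[3]=5, slow++,fast++
slow=4 fast=8: a[fast]=0, fast++
slow=4 fast=9: a[fast]=4≠0 swap→a[4]=4, slow++,fast++
slow=5 fast=10: a[fast]=1≠0 swap→a[5]=1, slow++,fast++
slow=6 fast=11: a[fast]=0, fast++
slow=6 fast=12: a[fast]=0, fast++
slow=6 fast=13: a[fast]=0, fast++
slow=6 fast=14: a[fast]=0, fast++
slow=6 fast=15: a[fast]=0, fast++
slow=6 fast=16: a[fast]=0, fast++
slow=6 fast=17: a[fast]=0, fast++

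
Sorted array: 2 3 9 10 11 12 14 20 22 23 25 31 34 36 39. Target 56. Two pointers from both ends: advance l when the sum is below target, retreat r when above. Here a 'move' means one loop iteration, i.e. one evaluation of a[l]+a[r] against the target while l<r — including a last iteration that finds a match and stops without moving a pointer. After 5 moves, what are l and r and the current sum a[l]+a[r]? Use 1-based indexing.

l=1 r=15: 2+39=41 <56, l++
l=2 r=15: 3+39=42 <56, l++
l=3 r=15: 9+39=48 <56, l++
l=4 r=15: 10+39=49 <56, l++
l=5 r=15: 11+39=50 <56, l++

l=6, r=15, sum=51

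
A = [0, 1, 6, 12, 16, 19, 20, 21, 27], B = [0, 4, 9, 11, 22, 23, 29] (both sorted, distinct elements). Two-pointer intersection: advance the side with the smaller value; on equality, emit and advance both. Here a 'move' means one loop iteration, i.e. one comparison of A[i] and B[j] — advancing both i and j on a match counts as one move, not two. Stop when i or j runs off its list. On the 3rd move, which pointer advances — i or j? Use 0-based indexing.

j

i=0 j=0: 0==0 emit, i++,j++
i=1 j=1: 1<4, i++
i=2 j=1: 6>4, j++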